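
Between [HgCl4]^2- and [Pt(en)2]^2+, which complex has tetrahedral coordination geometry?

For [HgCl4]^2-: Summing ligand charges against the −2 overall charge gives an oxidation state of +2 for mercury. Group 12 minus oxidation state 2 gives a d¹⁰ configuration. A d¹⁰ ion has no crystal-field stabilisation preference between square planar and tetrahedral, so four ligands adopt the sterically favoured tetrahedral geometry. → tetrahedral.
For [Pt(en)2]^2+: Ligand charges: ethylenediamine is neutral. With an overall charge of +2 the platinum centre must be in the +2 oxidation state. Group 10 minus oxidation state 2 gives a d⁸ configuration. A 5d d⁸ ion has a large crystal-field splitting; square planar leaves the high-energy d_{x²−y²} orbital empty and maximises CFSE. → square planar.

[HgCl4]^2-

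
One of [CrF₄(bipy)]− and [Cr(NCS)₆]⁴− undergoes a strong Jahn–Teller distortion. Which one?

[Cr(NCS)₆]⁴−

[CrF₄(bipy)]−: Ligand charges: each fluoride is −1; 2,2′-bipyridine is neutral. With an overall charge of −1 the chromium centre must be in the +3 oxidation state. Group 6 minus oxidation state 3 gives a d³ configuration. The d³ configuration leaves the e_g set evenly filled (or empty) — no strong Jahn–Teller driving force.
[Cr(NCS)₆]⁴−: Each isothiocyanate is −1; balancing the −4 overall charge requires Cr(II). Group 6 minus oxidation state 2 gives a d⁴ configuration. Isothiocyanate is a weak-field ligand for a first-row metal, so the complex is high-spin. The t₂g³e_g¹ (high-spin) configuration has an unevenly filled e_g set; the Jahn–Teller theorem predicts a tetragonal distortion (typically axial elongation) to lift the degeneracy.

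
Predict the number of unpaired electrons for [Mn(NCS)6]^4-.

Summing ligand charges against the −4 overall charge gives an oxidation state of +2 for manganese.
Group 7 minus oxidation state 2 gives a d⁵ configuration.
The spin state decides the count: Isothiocyanate is a weak-field ligand for a first-row metal, so the complex is high-spin.
An octahedral high-spin d⁵ ion is t₂g³e_g², giving 5 unpaired electrons.

5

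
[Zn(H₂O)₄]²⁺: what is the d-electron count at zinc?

Water is neutral; balancing the +2 overall charge requires Zn(II).
Zinc is a group-12 element; Zn(II) is therefore d¹⁰.

d10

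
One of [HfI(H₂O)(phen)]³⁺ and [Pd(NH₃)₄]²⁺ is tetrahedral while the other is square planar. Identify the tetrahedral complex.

[HfI(H₂O)(phen)]³⁺

For [HfI(H₂O)(phen)]³⁺: Summing ligand charges against the +3 overall charge gives an oxidation state of +4 for hafnium. Hf sits in group 4, so the d-electron count is 4 − 4 = 0. A d⁰ ion has no crystal-field stabilisation preference between square planar and tetrahedral, so four ligands adopt the sterically favoured tetrahedral geometry. → tetrahedral.
For [Pd(NH₃)₄]²⁺: Ammonia is neutral; balancing the +2 overall charge requires Pd(II). Pd sits in group 10, so the d-electron count is 10 − 2 = 8. A 4d d⁸ ion has a large crystal-field splitting; square planar leaves the high-energy d_{x²−y²} orbital empty and maximises CFSE. → square planar.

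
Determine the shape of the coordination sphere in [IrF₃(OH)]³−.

Summing ligand charges against the −3 overall charge gives an oxidation state of +1 for iridium.
Iridium is a group-9 element; Ir(I) is therefore d⁸.
Coordination number: 4.
A 5d d⁸ ion has a large crystal-field splitting; square planar leaves the high-energy d_{x²−y²} orbital empty and maximises CFSE.

square planar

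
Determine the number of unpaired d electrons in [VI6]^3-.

Ligand charges: each iodide is −1. With an overall charge of −3 the vanadium centre must be in the +3 oxidation state.
Group 5 minus oxidation state 3 gives a d² configuration.
In an octahedral field the d² configuration is t₂g²e_g⁰ (only one arrangement possible), giving 2 unpaired electrons.

2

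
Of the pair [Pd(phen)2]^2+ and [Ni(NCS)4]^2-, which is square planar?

[Pd(phen)2]^2+

For [Pd(phen)2]^2+: 1,10-phenanthroline is neutral; balancing the +2 overall charge requires Pd(II). Palladium is a group-10 element; Pd(II) is therefore d⁸. A 4d d⁸ ion has a large crystal-field splitting; square planar leaves the high-energy d_{x²−y²} orbital empty and maximises CFSE. → square planar.
For [Ni(NCS)4]^2-: Summing ligand charges against the −2 overall charge gives an oxidation state of +2 for nickel. Nickel is a group-10 element; Ni(II) is therefore d⁸. Isothiocyanate is a weak-field ligand. With weak-field ligands the CFSE gain from square planar is small, so a 3d d⁸ ion takes the sterically preferred tetrahedral geometry. → tetrahedral.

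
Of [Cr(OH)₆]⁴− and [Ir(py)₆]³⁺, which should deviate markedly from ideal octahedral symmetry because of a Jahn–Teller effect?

[Cr(OH)₆]⁴−

[Cr(OH)₆]⁴−: Ligand charges: each hydroxide is −1. With an overall charge of −4 the chromium centre must be in the +2 oxidation state. Cr sits in group 6, so the d-electron count is 6 − 2 = 4. Hydroxide is a weak-field ligand for a first-row metal, so the complex is high-spin. The t₂g³e_g¹ (high-spin) configuration has an unevenly filled e_g set; the Jahn–Teller theorem predicts a tetragonal distortion (typically axial elongation) to lift the degeneracy.
[Ir(py)₆]³⁺: Pyridine is neutral; balancing the +3 overall charge requires Ir(III). Iridium is a group-9 element; Ir(III) is therefore d⁶. A 5d ion has a large Δₒ and is invariably low-spin. The d⁶ configuration leaves the e_g set evenly filled (or empty) — no strong Jahn–Teller driving force.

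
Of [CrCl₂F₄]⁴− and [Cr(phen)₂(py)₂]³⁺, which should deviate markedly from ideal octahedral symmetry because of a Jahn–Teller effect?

[CrCl₂F₄]⁴−

[CrCl₂F₄]⁴−: Each chloride is −1; each fluoride is −1; balancing the −4 overall charge requires Cr(II). Group 6 minus oxidation state 2 gives a d⁴ configuration. Chloride and fluoride are weak-field ligands for a first-row metal, so the complex is high-spin. The t₂g³e_g¹ (high-spin) configuration has an unevenly filled e_g set; the Jahn–Teller theorem predicts a tetragonal distortion (typically axial elongation) to lift the degeneracy.
[Cr(phen)₂(py)₂]³⁺: 1,10-phenanthroline is neutral; pyridine is neutral; balancing the +3 overall charge requires Cr(III). Chromium is a group-6 element; Cr(III) is therefore d³. The d³ configuration leaves the e_g set evenly filled (or empty) — no strong Jahn–Teller driving force.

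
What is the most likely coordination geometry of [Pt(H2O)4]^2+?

Ligand charges: water is neutral. With an overall charge of +2 the platinum centre must be in the +2 oxidation state.
Platinum is a group-10 element; Pt(II) is therefore d⁸.
With 4 monodentate ligands the coordination number is 4.
A 5d d⁸ ion has a large crystal-field splitting; square planar leaves the high-energy d_{x²−y²} orbital empty and maximises CFSE.

square planar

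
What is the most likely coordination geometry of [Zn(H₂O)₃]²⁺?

trigonal planar

Ligand charges: water is neutral. With an overall charge of +2 the zinc centre must be in the +2 oxidation state.
Group 12 minus oxidation state 2 gives a d¹⁰ configuration.
Coordination number: 3.
Three ligands around a d¹⁰ centre minimise repulsion in a trigonal-planar arrangement.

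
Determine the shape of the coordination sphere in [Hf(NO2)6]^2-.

octahedral

Each nitro (N-bound nitrite) is −1; balancing the −2 overall charge requires Hf(IV).
Group 4 minus oxidation state 4 gives a d⁰ configuration.
Coordination number: 6.
Six donors around a single metal centre give an octahedral coordination sphere.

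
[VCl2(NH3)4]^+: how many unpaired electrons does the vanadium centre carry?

2 unpaired electrons

Each chloride is −1; ammonia is neutral; balancing the +1 overall charge requires V(III).
Group 5 minus oxidation state 3 gives a d² configuration.
In an octahedral field the d² configuration is t₂g²e_g⁰ (only one arrangement possible), giving 2 unpaired electrons.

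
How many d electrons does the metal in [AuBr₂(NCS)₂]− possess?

d⁸

Summing ligand charges against the −1 overall charge gives an oxidation state of +3 for gold.
Group 11 minus oxidation state 3 gives a d⁸ configuration.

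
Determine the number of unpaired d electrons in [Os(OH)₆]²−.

Each hydroxide is −1; balancing the −2 overall charge requires Os(IV).
Osmium is a group-8 element; Os(IV) is therefore d⁴.
The spin state decides the count: a 5d ion has a large Δₒ and is invariably low-spin.
An octahedral low-spin d⁴ ion is t₂g⁴e_g⁰, giving 2 unpaired electrons.

2 unpaired electrons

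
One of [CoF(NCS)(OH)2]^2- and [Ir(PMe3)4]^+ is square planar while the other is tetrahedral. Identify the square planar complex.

[Ir(PMe3)4]^+

For [CoF(NCS)(OH)2]^2-: Ligand charges: each fluoride is −1; each isothiocyanate is −1; each hydroxide is −1. With an overall charge of −2 the cobalt centre must be in the +2 oxidation state. Co sits in group 9, so the d-electron count is 9 − 2 = 7. For a high-spin 3d d⁷ ion with weak-field ligands the small Δₜ gives little square-planar CFSE advantage, so four ligands adopt the sterically favoured tetrahedral geometry. → tetrahedral.
For [Ir(PMe3)4]^+: Ligand charges: trimethylphosphine is neutral. With an overall charge of +1 the iridium centre must be in the +1 oxidation state. Ir sits in group 9, so the d-electron count is 9 − 1 = 8. A 5d d⁸ ion has a large crystal-field splitting; square planar leaves the high-energy d_{x²−y²} orbital empty and maximises CFSE. → square planar.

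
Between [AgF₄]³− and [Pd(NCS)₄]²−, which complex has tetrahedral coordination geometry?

[AgF₄]³−

For [AgF₄]³−: Summing ligand charges against the −3 overall charge gives an oxidation state of +1 for silver. Silver is a group-11 element; Ag(I) is therefore d¹⁰. A d¹⁰ ion has no crystal-field stabilisation preference between square planar and tetrahedral, so four ligands adopt the sterically favoured tetrahedral geometry. → tetrahedral.
For [Pd(NCS)₄]²−: Summing ligand charges against the −2 overall charge gives an oxidation state of +2 for palladium. Group 10 minus oxidation state 2 gives a d⁸ configuration. A 4d d⁸ ion has a large crystal-field splitting; square planar leaves the high-energy d_{x²−y²} orbital empty and maximises CFSE. → square planar.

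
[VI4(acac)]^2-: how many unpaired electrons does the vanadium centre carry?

2

Summing ligand charges against the −2 overall charge gives an oxidation state of +3 for vanadium.
V sits in group 5, so the d-electron count is 5 − 3 = 2.
Counting donor atoms: 4×iodide (monodentate) → 4 donors; 1×acetylacetonate (bidentate) → 2 donors. Coordination number = 6.
In an octahedral field the d² configuration is t₂g²e_g⁰ (only one arrangement possible), giving 2 unpaired electrons.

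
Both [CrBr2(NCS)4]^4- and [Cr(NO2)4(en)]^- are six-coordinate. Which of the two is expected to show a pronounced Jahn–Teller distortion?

[CrBr2(NCS)4]^4-

[CrBr2(NCS)4]^4-: Summing ligand charges against the −4 overall charge gives an oxidation state of +2 for chromium. Cr sits in group 6, so the d-electron count is 6 − 2 = 4. Bromide and isothiocyanate are weak-field ligands for a first-row metal, so the complex is high-spin. The t₂g³e_g¹ (high-spin) configuration has an unevenly filled e_g set; the Jahn–Teller theorem predicts a tetragonal distortion (typically axial elongation) to lift the degeneracy.
[Cr(NO2)4(en)]^-: Each nitro (N-bound nitrite) is −1; ethylenediamine is neutral; balancing the −1 overall charge requires Cr(III). Cr sits in group 6, so the d-electron count is 6 − 3 = 3. The d³ configuration leaves the e_g set evenly filled (or empty) — no strong Jahn–Teller driving force.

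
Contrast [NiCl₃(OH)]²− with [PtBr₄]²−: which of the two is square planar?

For [NiCl₃(OH)]²−: Summing ligand charges against the −2 overall charge gives an oxidation state of +2 for nickel. Ni sits in group 10, so the d-electron count is 10 − 2 = 8. Chloride and hydroxide are weak-field ligands. With weak-field ligands the CFSE gain from square planar is small, so a 3d d⁸ ion takes the sterically preferred tetrahedral geometry. → tetrahedral.
For [PtBr₄]²−: Summing ligand charges against the −2 overall charge gives an oxidation state of +2 for platinum. Platinum is a group-10 element; Pt(II) is therefore d⁸. A 5d d⁸ ion has a large crystal-field splitting; square planar leaves the high-energy d_{x²−y²} orbital empty and maximises CFSE. → square planar.

[PtBr₄]²−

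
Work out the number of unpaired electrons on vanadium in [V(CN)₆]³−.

2

Ligand charges: each cyanide is −1. With an overall charge of −3 the vanadium centre must be in the +3 oxidation state.
Group 5 minus oxidation state 3 gives a d² configuration.
In an octahedral field the d² configuration is t₂g²e_g⁰ (only one arrangement possible), giving 2 unpaired electrons.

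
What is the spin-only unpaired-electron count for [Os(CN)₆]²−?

Ligand charges: each cyanide is −1. With an overall charge of −2 the osmium centre must be in the +4 oxidation state.
Osmium is a group-8 element; Os(IV) is therefore d⁴.
The spin state decides the count: a 5d ion has a large Δₒ and is invariably low-spin.
An octahedral low-spin d⁴ ion is t₂g⁴e_g⁰, giving 2 unpaired electrons.

2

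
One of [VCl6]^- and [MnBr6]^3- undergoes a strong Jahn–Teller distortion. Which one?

[MnBr6]^3-

[VCl6]^-: Summing ligand charges against the −1 overall charge gives an oxidation state of +5 for vanadium. Group 5 minus oxidation state 5 gives a d⁰ configuration. The d⁰ configuration leaves the e_g set evenly filled (or empty) — no strong Jahn–Teller driving force.
[MnBr6]^3-: Each bromide is −1; balancing the −3 overall charge requires Mn(III). Manganese is a group-7 element; Mn(III) is therefore d⁴. Bromide is a weak-field ligand for a first-row metal, so the complex is high-spin. The t₂g³e_g¹ (high-spin) configuration has an unevenly filled e_g set; the Jahn–Teller theorem predicts a tetragonal distortion (typically axial elongation) to lift the degeneracy.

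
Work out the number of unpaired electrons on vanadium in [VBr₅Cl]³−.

Ligand charges: each bromide is −1; each chloride is −1. With an overall charge of −3 the vanadium centre must be in the +3 oxidation state.
Group 5 minus oxidation state 3 gives a d² configuration.
In an octahedral field the d² configuration is t₂g²e_g⁰ (only one arrangement possible), giving 2 unpaired electrons.

2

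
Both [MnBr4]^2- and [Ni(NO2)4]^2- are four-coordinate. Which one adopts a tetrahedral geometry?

For [MnBr4]^2-: Ligand charges: each bromide is −1. With an overall charge of −2 the manganese centre must be in the +2 oxidation state. Manganese is a group-7 element; Mn(II) is therefore d⁵. A high-spin d⁵ ion has zero CFSE in either geometry, so four ligands adopt the sterically favoured tetrahedral geometry. → tetrahedral.
For [Ni(NO2)4]^2-: Summing ligand charges against the −2 overall charge gives an oxidation state of +2 for nickel. Nickel is a group-10 element; Ni(II) is therefore d⁸. Nitro (N-bound nitrite) is a strong-field ligand (high in the spectrochemical series). A 3d d⁸ ion with strong-field ligands gains enough CFSE to favour square planar over tetrahedral. → square planar.

[MnBr4]^2-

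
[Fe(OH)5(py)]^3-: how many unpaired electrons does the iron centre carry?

4 unpaired electrons

Summing ligand charges against the −3 overall charge gives an oxidation state of +2 for iron.
Iron is a group-8 element; Fe(II) is therefore d⁶.
The spin state decides the count: Hydroxide is a weak-field ligand for a first-row metal, so the complex is high-spin.
An octahedral high-spin d⁶ ion is t₂g⁴e_g², giving 4 unpaired electrons.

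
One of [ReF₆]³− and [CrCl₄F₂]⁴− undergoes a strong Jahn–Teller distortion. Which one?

[ReF₆]³−: Summing ligand charges against the −3 overall charge gives an oxidation state of +3 for rhenium. Group 7 minus oxidation state 3 gives a d⁴ configuration. A 5d ion has a large Δₒ and is invariably low-spin. The d⁴ configuration leaves the e_g set evenly filled (or empty) — no strong Jahn–Teller driving force.
[CrCl₄F₂]⁴−: Summing ligand charges against the −4 overall charge gives an oxidation state of +2 for chromium. Cr sits in group 6, so the d-electron count is 6 − 2 = 4. Chloride and fluoride are weak-field ligands for a first-row metal, so the complex is high-spin. The t₂g³e_g¹ (high-spin) configuration has an unevenly filled e_g set; the Jahn–Teller theorem predicts a tetragonal distortion (typically axial elongation) to lift the degeneracy.

[CrCl₄F₂]⁴−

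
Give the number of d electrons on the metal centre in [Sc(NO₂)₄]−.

Each nitro (N-bound nitrite) is −1; balancing the −1 overall charge requires Sc(III).
Group 3 minus oxidation state 3 gives a d⁰ configuration.

d0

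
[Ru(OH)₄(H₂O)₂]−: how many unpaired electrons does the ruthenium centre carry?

1

Summing ligand charges against the −1 overall charge gives an oxidation state of +3 for ruthenium.
Ruthenium is a group-8 element; Ru(III) is therefore d⁵.
The spin state decides the count: a 4d ion has a large Δₒ and is invariably low-spin.
An octahedral low-spin d⁵ ion is t₂g⁵e_g⁰, giving 1 unpaired electron.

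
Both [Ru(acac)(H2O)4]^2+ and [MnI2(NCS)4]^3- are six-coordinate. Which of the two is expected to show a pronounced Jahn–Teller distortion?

[MnI2(NCS)4]^3-

[Ru(acac)(H2O)4]^2+: Each acetylacetonate is −1; water is neutral; balancing the +2 overall charge requires Ru(III). Group 8 minus oxidation state 3 gives a d⁵ configuration. A 4d ion has a large Δₒ and is invariably low-spin. The d⁵ configuration leaves the e_g set evenly filled (or empty) — no strong Jahn–Teller driving force.
[MnI2(NCS)4]^3-: Ligand charges: each iodide is −1; each isothiocyanate is −1. With an overall charge of −3 the manganese centre must be in the +3 oxidation state. Mn sits in group 7, so the d-electron count is 7 − 3 = 4. Iodide and isothiocyanate are weak-field ligands for a first-row metal, so the complex is high-spin. The t₂g³e_g¹ (high-spin) configuration has an unevenly filled e_g set; the Jahn–Teller theorem predicts a tetragonal distortion (typically axial elongation) to lift the degeneracy.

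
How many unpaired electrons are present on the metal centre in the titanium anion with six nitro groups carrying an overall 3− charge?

Ligand charges: each nitro (N-bound nitrite) is −1. With an overall charge of −3 the titanium centre must be in the +3 oxidation state.
Ti sits in group 4, so the d-electron count is 4 − 3 = 1.
In an octahedral field the d¹ configuration is t₂g¹e_g⁰ (only one arrangement possible), giving 1 unpaired electron.

1 unpaired electron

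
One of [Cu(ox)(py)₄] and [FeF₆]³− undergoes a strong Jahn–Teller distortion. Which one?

[Cu(ox)(py)₄]

[Cu(ox)(py)₄]: Each oxalate is −2; pyridine is neutral; balancing the 0 overall charge requires Cu(II). Group 11 minus oxidation state 2 gives a d⁹ configuration. The t₂g⁶e_g³ configuration has an unevenly filled e_g set; the Jahn–Teller theorem predicts a tetragonal distortion (typically axial elongation) to lift the degeneracy.
[FeF₆]³−: Each fluoride is −1; balancing the −3 overall charge requires Fe(III). Group 8 minus oxidation state 3 gives a d⁵ configuration. Fluoride is a weak-field ligand for a first-row metal, so the complex is high-spin. The d⁵ configuration leaves the e_g set evenly filled (or empty) — no strong Jahn–Teller driving force.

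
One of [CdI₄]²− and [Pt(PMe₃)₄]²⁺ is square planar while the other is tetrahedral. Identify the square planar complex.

For [CdI₄]²−: Each iodide is −1; balancing the −2 overall charge requires Cd(II). Group 12 minus oxidation state 2 gives a d¹⁰ configuration. A d¹⁰ ion has no crystal-field stabilisation preference between square planar and tetrahedral, so four ligands adopt the sterically favoured tetrahedral geometry. → tetrahedral.
For [Pt(PMe₃)₄]²⁺: Summing ligand charges against the +2 overall charge gives an oxidation state of +2 for platinum. Platinum is a group-10 element; Pt(II) is therefore d⁸. A 5d d⁸ ion has a large crystal-field splitting; square planar leaves the high-energy d_{x²−y²} orbital empty and maximises CFSE. → square planar.

[Pt(PMe₃)₄]²⁺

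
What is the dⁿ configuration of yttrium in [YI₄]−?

d0

Ligand charges: each iodide is −1. With an overall charge of −1 the yttrium centre must be in the +3 oxidation state.
Yttrium is a group-3 element; Y(III) is therefore d⁰.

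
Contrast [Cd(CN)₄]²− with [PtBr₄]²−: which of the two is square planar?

[PtBr₄]²−

For [Cd(CN)₄]²−: Summing ligand charges against the −2 overall charge gives an oxidation state of +2 for cadmium. Group 12 minus oxidation state 2 gives a d¹⁰ configuration. A d¹⁰ ion has no crystal-field stabilisation preference between square planar and tetrahedral, so four ligands adopt the sterically favoured tetrahedral geometry. → tetrahedral.
For [PtBr₄]²−: Each bromide is −1; balancing the −2 overall charge requires Pt(II). Platinum is a group-10 element; Pt(II) is therefore d⁸. A 5d d⁸ ion has a large crystal-field splitting; square planar leaves the high-energy d_{x²−y²} orbital empty and maximises CFSE. → square planar.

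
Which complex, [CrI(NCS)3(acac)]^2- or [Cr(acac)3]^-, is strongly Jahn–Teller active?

[CrI(NCS)3(acac)]^2-: Summing ligand charges against the −2 overall charge gives an oxidation state of +3 for chromium. Cr sits in group 6, so the d-electron count is 6 − 3 = 3. The d³ configuration leaves the e_g set evenly filled (or empty) — no strong Jahn–Teller driving force.
[Cr(acac)3]^-: Ligand charges: each acetylacetonate is −1. With an overall charge of −1 the chromium centre must be in the +2 oxidation state. Cr sits in group 6, so the d-electron count is 6 − 2 = 4. Acetylacetonate is a weak-field ligand for a first-row metal, so the complex is high-spin. The t₂g³e_g¹ (high-spin) configuration has an unevenly filled e_g set; the Jahn–Teller theorem predicts a tetragonal distortion (typically axial elongation) to lift the degeneracy.

[Cr(acac)3]^-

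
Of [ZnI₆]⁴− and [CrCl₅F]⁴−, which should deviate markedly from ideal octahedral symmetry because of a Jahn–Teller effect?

[ZnI₆]⁴−: Each iodide is −1; balancing the −4 overall charge requires Zn(II). Zinc is a group-12 element; Zn(II) is therefore d¹⁰. The d¹⁰ configuration leaves the e_g set evenly filled (or empty) — no strong Jahn–Teller driving force.
[CrCl₅F]⁴−: Ligand charges: each chloride is −1; each fluoride is −1. With an overall charge of −4 the chromium centre must be in the +2 oxidation state. Chromium is a group-6 element; Cr(II) is therefore d⁴. Chloride and fluoride are weak-field ligands for a first-row metal, so the complex is high-spin. The t₂g³e_g¹ (high-spin) configuration has an unevenly filled e_g set; the Jahn–Teller theorem predicts a tetragonal distortion (typically axial elongation) to lift the degeneracy.

[CrCl₅F]⁴−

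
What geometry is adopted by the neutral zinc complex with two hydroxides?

linear

Summing ligand charges against the 0 overall charge gives an oxidation state of +2 for zinc.
Zn sits in group 12, so the d-electron count is 12 − 2 = 10.
Coordination number: 2.
A d¹⁰ ion with only two ligands adopts a linear arrangement (sp hybridisation; no CFSE preference).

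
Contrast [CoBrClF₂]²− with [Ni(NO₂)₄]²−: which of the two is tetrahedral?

For [CoBrClF₂]²−: Ligand charges: each bromide is −1; each chloride is −1; each fluoride is −1. With an overall charge of −2 the cobalt centre must be in the +2 oxidation state. Co sits in group 9, so the d-electron count is 9 − 2 = 7. For a high-spin 3d d⁷ ion with weak-field ligands the small Δₜ gives little square-planar CFSE advantage, so four ligands adopt the sterically favoured tetrahedral geometry. → tetrahedral.
For [Ni(NO₂)₄]²−: Summing ligand charges against the −2 overall charge gives an oxidation state of +2 for nickel. Group 10 minus oxidation state 2 gives a d⁸ configuration. Nitro (N-bound nitrite) is a strong-field ligand (high in the spectrochemical series). A 3d d⁸ ion with strong-field ligands gains enough CFSE to favour square planar over tetrahedral. → square planar.

[CoBrClF₂]²−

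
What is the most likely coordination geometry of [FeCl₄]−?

tetrahedral

Each chloride is −1; balancing the −1 overall charge requires Fe(III).
Iron is a group-8 element; Fe(III) is therefore d⁵.
With 4 monodentate ligands the coordination number is 4.
Chloride is a weak-field ligand.
A high-spin d⁵ ion has zero CFSE in either geometry, so four ligands adopt the sterically favoured tetrahedral geometry.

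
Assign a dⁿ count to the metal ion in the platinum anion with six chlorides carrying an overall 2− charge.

d6

Summing ligand charges against the −2 overall charge gives an oxidation state of +4 for platinum.
Pt sits in group 10, so the d-electron count is 10 − 4 = 6.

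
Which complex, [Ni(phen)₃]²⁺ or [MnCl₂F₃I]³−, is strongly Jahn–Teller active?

[MnCl₂F₃I]³−

[Ni(phen)₃]²⁺: Summing ligand charges against the +2 overall charge gives an oxidation state of +2 for nickel. Group 10 minus oxidation state 2 gives a d⁸ configuration. The d⁸ configuration leaves the e_g set evenly filled (or empty) — no strong Jahn–Teller driving force.
[MnCl₂F₃I]³−: Ligand charges: each chloride is −1; each fluoride is −1; each iodide is −1. With an overall charge of −3 the manganese centre must be in the +3 oxidation state. Manganese is a group-7 element; Mn(III) is therefore d⁴. Chloride, fluoride, and iodide are weak-field ligands for a first-row metal, so the complex is high-spin. The t₂g³e_g¹ (high-spin) configuration has an unevenly filled e_g set; the Jahn–Teller theorem predicts a tetragonal distortion (typically axial elongation) to lift the degeneracy.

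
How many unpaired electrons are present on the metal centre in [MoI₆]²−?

Each iodide is −1; balancing the −2 overall charge requires Mo(IV).
Mo sits in group 6, so the d-electron count is 6 − 4 = 2.
In an octahedral field the d² configuration is t₂g²e_g⁰ (only one arrangement possible), giving 2 unpaired electrons.

2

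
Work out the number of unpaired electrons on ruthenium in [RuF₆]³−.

Summing ligand charges against the −3 overall charge gives an oxidation state of +3 for ruthenium.
Ruthenium is a group-8 element; Ru(III) is therefore d⁵.
The spin state decides the count: a 4d ion has a large Δₒ and is invariably low-spin.
An octahedral low-spin d⁵ ion is t₂g⁵e_g⁰, giving 1 unpaired electron.

1 unpaired electron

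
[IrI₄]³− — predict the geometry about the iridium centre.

square planar

Summing ligand charges against the −3 overall charge gives an oxidation state of +1 for iridium.
Group 9 minus oxidation state 1 gives a d⁸ configuration.
Coordination number: 4.
A 5d d⁸ ion has a large crystal-field splitting; square planar leaves the high-energy d_{x²−y²} orbital empty and maximises CFSE.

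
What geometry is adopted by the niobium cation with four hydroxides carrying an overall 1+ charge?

tetrahedral

Each hydroxide is −1; balancing the +1 overall charge requires Nb(V).
Nb sits in group 5, so the d-electron count is 5 − 5 = 0.
Coordination number: 4.
A d⁰ ion has no crystal-field stabilisation preference between square planar and tetrahedral, so four ligands adopt the sterically favoured tetrahedral geometry.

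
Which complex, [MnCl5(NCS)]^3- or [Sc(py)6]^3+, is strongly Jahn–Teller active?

[MnCl5(NCS)]^3-: Ligand charges: each chloride is −1; each isothiocyanate is −1. With an overall charge of −3 the manganese centre must be in the +3 oxidation state. Mn sits in group 7, so the d-electron count is 7 − 3 = 4. Chloride and isothiocyanate are weak-field ligands for a first-row metal, so the complex is high-spin. The t₂g³e_g¹ (high-spin) configuration has an unevenly filled e_g set; the Jahn–Teller theorem predicts a tetragonal distortion (typically axial elongation) to lift the degeneracy.
[Sc(py)6]^3+: Pyridine is neutral; balancing the +3 overall charge requires Sc(III). Scandium is a group-3 element; Sc(III) is therefore d⁰. The d⁰ configuration leaves the e_g set evenly filled (or empty) — no strong Jahn–Teller driving force.

[MnCl5(NCS)]^3-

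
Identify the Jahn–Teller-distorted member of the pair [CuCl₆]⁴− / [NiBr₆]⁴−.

[CuCl₆]⁴−

[CuCl₆]⁴−: Ligand charges: each chloride is −1. With an overall charge of −4 the copper centre must be in the +2 oxidation state. Group 11 minus oxidation state 2 gives a d⁹ configuration. The t₂g⁶e_g³ configuration has an unevenly filled e_g set; the Jahn–Teller theorem predicts a tetragonal distortion (typically axial elongation) to lift the degeneracy.
[NiBr₆]⁴−: Ligand charges: each bromide is −1. With an overall charge of −4 the nickel centre must be in the +2 oxidation state. Group 10 minus oxidation state 2 gives a d⁸ configuration. The d⁸ configuration leaves the e_g set evenly filled (or empty) — no strong Jahn–Teller driving force.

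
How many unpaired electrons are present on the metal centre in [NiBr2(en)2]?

Ligand charges: each bromide is −1; ethylenediamine is neutral. With an overall charge of 0 the nickel centre must be in the +2 oxidation state.
Nickel is a group-10 element; Ni(II) is therefore d⁸.
Counting donor atoms: 2×bromide (monodentate) → 2 donors; 2×ethylenediamine (bidentate) → 4 donors. Coordination number = 6.
In an octahedral field the d⁸ configuration is t₂g⁶e_g² (only one arrangement possible), giving 2 unpaired electrons.

2 unpaired electrons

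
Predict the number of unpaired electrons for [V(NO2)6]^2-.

Ligand charges: each nitro (N-bound nitrite) is −1. With an overall charge of −2 the vanadium centre must be in the +4 oxidation state.
Group 5 minus oxidation state 4 gives a d¹ configuration.
In an octahedral field the d¹ configuration is t₂g¹e_g⁰ (only one arrangement possible), giving 1 unpaired electron.

1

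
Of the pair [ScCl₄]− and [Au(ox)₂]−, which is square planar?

[Au(ox)₂]−

For [ScCl₄]−: Ligand charges: each chloride is −1. With an overall charge of −1 the scandium centre must be in the +3 oxidation state. Scandium is a group-3 element; Sc(III) is therefore d⁰. A d⁰ ion has no crystal-field stabilisation preference between square planar and tetrahedral, so four ligands adopt the sterically favoured tetrahedral geometry. → tetrahedral.
For [Au(ox)₂]−: Each oxalate is −2; balancing the −1 overall charge requires Au(III). Group 11 minus oxidation state 3 gives a d⁸ configuration. A 5d d⁸ ion has a large crystal-field splitting; square planar leaves the high-energy d_{x²−y²} orbital empty and maximises CFSE. → square planar.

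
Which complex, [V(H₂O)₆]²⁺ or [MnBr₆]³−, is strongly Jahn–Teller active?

[V(H₂O)₆]²⁺: Water is neutral; balancing the +2 overall charge requires V(II). Group 5 minus oxidation state 2 gives a d³ configuration. The d³ configuration leaves the e_g set evenly filled (or empty) — no strong Jahn–Teller driving force.
[MnBr₆]³−: Ligand charges: each bromide is −1. With an overall charge of −3 the manganese centre must be in the +3 oxidation state. Group 7 minus oxidation state 3 gives a d⁴ configuration. Bromide is a weak-field ligand for a first-row metal, so the complex is high-spin. The t₂g³e_g¹ (high-spin) configuration has an unevenly filled e_g set; the Jahn–Teller theorem predicts a tetragonal distortion (typically axial elongation) to lift the degeneracy.

[MnBr₆]³−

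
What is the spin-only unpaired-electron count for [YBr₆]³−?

0

Each bromide is −1; balancing the −3 overall charge requires Y(III).
Yttrium is a group-3 element; Y(III) is therefore d⁰.
In an octahedral field the d⁰ configuration is t₂g⁰e_g⁰, giving 0 unpaired electrons.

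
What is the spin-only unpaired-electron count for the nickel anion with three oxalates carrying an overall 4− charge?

2

Ligand charges: each oxalate is −2. With an overall charge of −4 the nickel centre must be in the +2 oxidation state.
Group 10 minus oxidation state 2 gives a d⁸ configuration.
Counting donor atoms: 3×oxalate (bidentate) → 6 donors. Coordination number = 6.
In an octahedral field the d⁸ configuration is t₂g⁶e_g² (only one arrangement possible), giving 2 unpaired electrons.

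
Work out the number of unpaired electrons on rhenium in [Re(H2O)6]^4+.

Ligand charges: water is neutral. With an overall charge of +4 the rhenium centre must be in the +4 oxidation state.
Group 7 minus oxidation state 4 gives a d³ configuration.
In an octahedral field the d³ configuration is t₂g³e_g⁰ (only one arrangement possible), giving 3 unpaired electrons.

3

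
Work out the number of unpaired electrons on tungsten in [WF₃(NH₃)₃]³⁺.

Summing ligand charges against the +3 overall charge gives an oxidation state of +6 for tungsten.
Group 6 minus oxidation state 6 gives a d⁰ configuration.
In an octahedral field the d⁰ configuration is t₂g⁰e_g⁰, giving 0 unpaired electrons.

0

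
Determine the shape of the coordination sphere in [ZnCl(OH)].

linear

Ligand charges: each chloride is −1; each hydroxide is −1. With an overall charge of 0 the zinc centre must be in the +2 oxidation state.
Zinc is a group-12 element; Zn(II) is therefore d¹⁰.
With 2 monodentate ligands the coordination number is 2.
A d¹⁰ ion with only two ligands adopts a linear arrangement (sp hybridisation; no CFSE preference).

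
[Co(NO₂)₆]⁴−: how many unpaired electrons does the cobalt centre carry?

1

Summing ligand charges against the −4 overall charge gives an oxidation state of +2 for cobalt.
Cobalt is a group-9 element; Co(II) is therefore d⁷.
The spin state decides the count: Nitro (N-bound nitrite) is a strong-field ligand (high in the spectrochemical series) for a first-row metal, so the complex is low-spin.
An octahedral low-spin d⁷ ion is t₂g⁶e_g¹, giving 1 unpaired electron.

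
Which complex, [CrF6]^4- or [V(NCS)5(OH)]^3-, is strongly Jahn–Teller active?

[CrF6]^4-: Summing ligand charges against the −4 overall charge gives an oxidation state of +2 for chromium. Group 6 minus oxidation state 2 gives a d⁴ configuration. Fluoride is a weak-field ligand for a first-row metal, so the complex is high-spin. The t₂g³e_g¹ (high-spin) configuration has an unevenly filled e_g set; the Jahn–Teller theorem predicts a tetragonal distortion (typically axial elongation) to lift the degeneracy.
[V(NCS)5(OH)]^3-: Summing ligand charges against the −3 overall charge gives an oxidation state of +3 for vanadium. V sits in group 5, so the d-electron count is 5 − 3 = 2. The d² configuration leaves the e_g set evenly filled (or empty) — no strong Jahn–Teller driving force.

[CrF6]^4-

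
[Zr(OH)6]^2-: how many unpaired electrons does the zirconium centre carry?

0 unpaired electrons

Each hydroxide is −1; balancing the −2 overall charge requires Zr(IV).
Zirconium is a group-4 element; Zr(IV) is therefore d⁰.
In an octahedral field the d⁰ configuration is t₂g⁰e_g⁰, giving 0 unpaired electrons.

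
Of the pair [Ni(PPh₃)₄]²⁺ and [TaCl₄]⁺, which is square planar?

[Ni(PPh₃)₄]²⁺

For [Ni(PPh₃)₄]²⁺: Ligand charges: triphenylphosphine is neutral. With an overall charge of +2 the nickel centre must be in the +2 oxidation state. Nickel is a group-10 element; Ni(II) is therefore d⁸. Triphenylphosphine is a strong-field ligand (high in the spectrochemical series). A 3d d⁸ ion with strong-field ligands gains enough CFSE to favour square planar over tetrahedral. → square planar.
For [TaCl₄]⁺: Ligand charges: each chloride is −1. With an overall charge of +1 the tantalum centre must be in the +5 oxidation state. Tantalum is a group-5 element; Ta(V) is therefore d⁰. A d⁰ ion has no crystal-field stabilisation preference between square planar and tetrahedral, so four ligands adopt the sterically favoured tetrahedral geometry. → tetrahedral.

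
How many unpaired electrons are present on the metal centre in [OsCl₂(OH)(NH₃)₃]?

Ligand charges: each chloride is −1; each hydroxide is −1; ammonia is neutral. With an overall charge of 0 the osmium centre must be in the +3 oxidation state.
Os sits in group 8, so the d-electron count is 8 − 3 = 5.
The spin state decides the count: a 5d ion has a large Δₒ and is invariably low-spin.
An octahedral low-spin d⁵ ion is t₂g⁵e_g⁰, giving 1 unpaired electron.

1 unpaired electron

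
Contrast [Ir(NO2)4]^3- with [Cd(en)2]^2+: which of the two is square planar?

[Ir(NO2)4]^3-

For [Ir(NO2)4]^3-: Each nitro (N-bound nitrite) is −1; balancing the −3 overall charge requires Ir(I). Ir sits in group 9, so the d-electron count is 9 − 1 = 8. A 5d d⁸ ion has a large crystal-field splitting; square planar leaves the high-energy d_{x²−y²} orbital empty and maximises CFSE. → square planar.
For [Cd(en)2]^2+: Ligand charges: ethylenediamine is neutral. With an overall charge of +2 the cadmium centre must be in the +2 oxidation state. Group 12 minus oxidation state 2 gives a d¹⁰ configuration. A d¹⁰ ion has no crystal-field stabilisation preference between square planar and tetrahedral, so four ligands adopt the sterically favoured tetrahedral geometry. → tetrahedral.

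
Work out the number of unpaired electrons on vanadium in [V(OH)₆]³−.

Summing ligand charges against the −3 overall charge gives an oxidation state of +3 for vanadium.
Group 5 minus oxidation state 3 gives a d² configuration.
In an octahedral field the d² configuration is t₂g²e_g⁰ (only one arrangement possible), giving 2 unpaired electrons.

2 unpaired electrons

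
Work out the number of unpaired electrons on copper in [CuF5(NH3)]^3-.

Summing ligand charges against the −3 overall charge gives an oxidation state of +2 for copper.
Cu sits in group 11, so the d-electron count is 11 − 2 = 9.
In an octahedral field the d⁹ configuration is t₂g⁶e_g³ (only one arrangement possible), giving 1 unpaired electron.

1 unpaired electron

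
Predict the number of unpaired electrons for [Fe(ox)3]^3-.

5

Ligand charges: each oxalate is −2. With an overall charge of −3 the iron centre must be in the +3 oxidation state.
Group 8 minus oxidation state 3 gives a d⁵ configuration.
Counting donor atoms: 3×oxalate (bidentate) → 6 donors. Coordination number = 6.
The spin state decides the count: Oxalate is a weak-field ligand for a first-row metal, so the complex is high-spin.
An octahedral high-spin d⁵ ion is t₂g³e_g², giving 5 unpaired electrons.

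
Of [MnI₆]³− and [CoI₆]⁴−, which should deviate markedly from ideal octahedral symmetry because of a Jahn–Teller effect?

[MnI₆]³−: Ligand charges: each iodide is −1. With an overall charge of −3 the manganese centre must be in the +3 oxidation state. Manganese is a group-7 element; Mn(III) is therefore d⁴. Iodide is a weak-field ligand for a first-row metal, so the complex is high-spin. The t₂g³e_g¹ (high-spin) configuration has an unevenly filled e_g set; the Jahn–Teller theorem predicts a tetragonal distortion (typically axial elongation) to lift the degeneracy.
[CoI₆]⁴−: Each iodide is −1; balancing the −4 overall charge requires Co(II). Cobalt is a group-9 element; Co(II) is therefore d⁷. Iodide is a weak-field ligand for a first-row metal, so the complex is high-spin. The d⁷ configuration leaves the e_g set evenly filled (or empty) — no strong Jahn–Teller driving force.

[MnI₆]³−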